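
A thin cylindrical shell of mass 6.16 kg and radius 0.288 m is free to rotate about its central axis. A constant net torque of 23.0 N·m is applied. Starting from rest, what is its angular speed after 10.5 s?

I = MR² = (6.16)(0.288)² = 0.5109 kg·m².
α = τ/I = 23.0/0.5109 = 45.02 rad/s².
ω = ω₀ + αt = 0 + (45.02)(10.5) = 472.7 rad/s.

ω ≈ 473 rad/s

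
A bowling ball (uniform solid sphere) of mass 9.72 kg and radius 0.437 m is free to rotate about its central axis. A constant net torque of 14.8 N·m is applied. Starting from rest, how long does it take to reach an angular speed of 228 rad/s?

I = (2/5)MR² = (2/5)(9.72)(0.437)² = 0.7425 kg·m².
α = τ/I = 14.8/0.7425 = 19.93 rad/s².
ω = αt ⇒ t = ω/α = 228/19.93 = 11.44 s.

t ≈ 11.4 s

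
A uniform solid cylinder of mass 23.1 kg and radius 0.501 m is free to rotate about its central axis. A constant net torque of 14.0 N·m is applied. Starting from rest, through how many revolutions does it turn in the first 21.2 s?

≈ 173 revolutions

I = ½MR² = (1/2)(23.1)(0.501)² = 2.899 kg·m².
α = τ/I = 14.0/2.899 = 4.829 rad/s².
θ = ½αt² = ½(4.829)(21.2)² = 1085 rad.
Revolutions = θ/(2π) = 172.7.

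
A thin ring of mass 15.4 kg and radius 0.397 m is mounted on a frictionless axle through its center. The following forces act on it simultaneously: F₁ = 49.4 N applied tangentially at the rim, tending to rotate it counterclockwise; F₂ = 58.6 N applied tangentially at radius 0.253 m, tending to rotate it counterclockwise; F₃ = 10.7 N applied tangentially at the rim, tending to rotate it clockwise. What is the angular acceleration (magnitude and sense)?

I = MR² = (15.4)(0.397)² = 2.427 kg·m².
Taking counterclockwise as positive: τ₁ = +(49.4)(0.397) = +19.61 N·m; τ₂ = +(58.6)(0.253) = +14.83 N·m; τ₃ = −(10.7)(0.397) = −4.248 N·m.
Net torque τ = 30.19 N·m.
α = τ/I = 30.19/2.427 = 12.44 rad/s².

α ≈ 12.4 rad/s², counterclockwise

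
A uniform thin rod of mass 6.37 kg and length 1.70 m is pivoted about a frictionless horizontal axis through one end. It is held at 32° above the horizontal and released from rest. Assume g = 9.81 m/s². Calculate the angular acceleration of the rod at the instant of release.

α ≈ 7.34 rad/s²

About the pivot, I = (1/3)ML² = (1/3)(6.37)(1.70)² = 6.136 kg·m².
The weight acts at the center, a distance L/2 = 0.8500 m from the pivot; τ = Mg(L/2) cos 32° = 45.05 N·m.
α = τ/I = 45.05/6.136 = 7.341 rad/s².
(Equivalently α = (3g/(2L)) cos 32° = 7.341 rad/s².)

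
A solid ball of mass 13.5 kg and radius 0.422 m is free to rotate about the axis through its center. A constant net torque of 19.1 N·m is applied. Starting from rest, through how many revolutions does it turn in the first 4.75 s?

I = (2/5)MR² = (2/5)(13.5)(0.422)² = 0.9617 kg·m².
α = τ/I = 19.1/0.9617 = 19.86 rad/s².
θ = ½αt² = ½(19.86)(4.75)² = 224.1 rad.
Revolutions = θ/(2π) = 35.66.

≈ 35.7 revolutions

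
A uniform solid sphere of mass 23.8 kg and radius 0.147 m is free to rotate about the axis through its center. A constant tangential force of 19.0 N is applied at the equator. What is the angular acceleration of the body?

I = (2/5)MR² = (2/5)(23.8)(0.147)² = 0.2057 kg·m².
τ = F R = (19.0)(0.147) = 2.793 N·m.
Newton's second law for rotation, τ = Iα, gives α = τ/I = 2.793/0.2057 = 13.58 rad/s².

α ≈ 13.6 rad/s²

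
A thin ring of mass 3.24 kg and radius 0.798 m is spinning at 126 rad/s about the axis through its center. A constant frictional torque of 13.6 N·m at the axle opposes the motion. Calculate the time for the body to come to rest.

I = MR² = (3.24)(0.798)² = 2.063 kg·m².
The net torque has magnitude 13.6 N·m, opposing ω.
|α| = τ/I = 13.60/2.063 = 6.592 rad/s² (deceleration).
0 = ω₀ − |α|t ⇒ t = ω₀/|α| = 126/6.592 = 19.12 s.

t ≈ 19.1 s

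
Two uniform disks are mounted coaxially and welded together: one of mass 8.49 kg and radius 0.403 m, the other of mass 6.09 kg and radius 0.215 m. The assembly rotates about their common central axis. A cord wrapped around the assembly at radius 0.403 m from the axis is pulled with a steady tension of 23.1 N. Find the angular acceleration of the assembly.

α ≈ 11.2 rad/s²

I = ½M₁R₁² + ½M₂R₂² = ½(8.49)(0.403)² + ½(6.09)(0.215)² = 0.8302 kg·m².
τ = F r = (23.1)(0.403) = 9.309 N·m.
α = τ/I = 9.309/0.8302 = 11.21 rad/s².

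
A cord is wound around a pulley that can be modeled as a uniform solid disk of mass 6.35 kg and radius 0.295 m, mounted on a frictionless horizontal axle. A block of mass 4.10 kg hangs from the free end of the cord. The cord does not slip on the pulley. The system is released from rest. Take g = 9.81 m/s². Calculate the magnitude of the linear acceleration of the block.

a ≈ 5.53 m/s²

I = ½MR² = (1/2)(6.35)(0.295)² = 0.2763 kg·m².
Block: mg − T = ma. Pulley: TR = Iα. No-slip: a = αR, so T = (I/R²)a = 3.175·a.
Then mg = (m + 3.175)a, so a = (4.10)(9.81)/(4.10 + 3.175) = 5.529 m/s².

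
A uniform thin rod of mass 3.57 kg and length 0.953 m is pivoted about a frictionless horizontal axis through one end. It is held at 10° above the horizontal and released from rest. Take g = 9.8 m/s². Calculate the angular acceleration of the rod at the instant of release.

α ≈ 15.2 rad/s²

About the pivot, I = (1/3)ML² = (1/3)(3.57)(0.953)² = 1.081 kg·m².
The weight acts at the center, a distance L/2 = 0.4765 m from the pivot; τ = Mg(L/2) cos 10° = 16.42 N·m.
α = τ/I = 16.42/1.081 = 15.19 rad/s².
(Equivalently α = (3g/(2L)) cos 10° = 15.19 rad/s².)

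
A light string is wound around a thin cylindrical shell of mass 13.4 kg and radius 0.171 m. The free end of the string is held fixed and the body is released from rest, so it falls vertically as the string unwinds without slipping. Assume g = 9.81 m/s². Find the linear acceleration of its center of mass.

a ≈ 4.91 m/s²

Translation: Mg − T = Ma. Rotation about the center: TR = Iα with I = MR².
With a = αR: T = (I/R²)a = M a, so Mg = (1 + 1.000)Ma.
a = g/(1 + 1.000) = 9.81/2.000 = 4.905 m/s².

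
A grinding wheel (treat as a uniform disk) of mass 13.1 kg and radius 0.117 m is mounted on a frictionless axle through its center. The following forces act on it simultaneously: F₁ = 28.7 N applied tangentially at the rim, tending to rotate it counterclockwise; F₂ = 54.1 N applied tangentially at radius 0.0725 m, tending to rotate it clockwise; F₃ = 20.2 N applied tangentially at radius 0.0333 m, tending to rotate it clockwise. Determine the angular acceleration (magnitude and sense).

I = ½MR² = (1/2)(13.1)(0.117)² = 0.08966 kg·m².
Taking counterclockwise as positive: τ₁ = +(28.7)(0.117) = +3.358 N·m; τ₂ = −(54.1)(0.0725) = −3.922 N·m; τ₃ = −(20.2)(0.0333) = −0.6727 N·m.
Net torque τ = -1.237 N·m.
α = τ/I = -1.237/0.08966 = -13.80 rad/s².

α ≈ 13.8 rad/s², clockwise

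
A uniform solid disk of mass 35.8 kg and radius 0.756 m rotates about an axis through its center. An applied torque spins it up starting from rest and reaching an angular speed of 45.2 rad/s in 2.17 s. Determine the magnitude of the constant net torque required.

I = ½MR² = (1/2)(35.8)(0.756)² = 10.23 kg·m².
α = Δω/Δt = (45.2 − 0)/2.17 = 20.83 rad/s².
τ = Iα = (10.23)(20.83) = 213.1 N·m.

τ ≈ 213 N·m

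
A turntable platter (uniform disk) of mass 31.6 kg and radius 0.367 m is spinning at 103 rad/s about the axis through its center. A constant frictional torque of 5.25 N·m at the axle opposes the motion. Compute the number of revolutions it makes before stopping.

I = ½MR² = (1/2)(31.6)(0.367)² = 2.128 kg·m².
The net torque has magnitude 5.25 N·m, opposing ω.
|α| = τ/I = 5.250/2.128 = 2.467 rad/s² (deceleration).
ω² = ω₀² − 2|α|θ with ω = 0 ⇒ θ = ω₀²/(2|α|) = 2150 rad = 342.2 rev.

≈ 342 revolutions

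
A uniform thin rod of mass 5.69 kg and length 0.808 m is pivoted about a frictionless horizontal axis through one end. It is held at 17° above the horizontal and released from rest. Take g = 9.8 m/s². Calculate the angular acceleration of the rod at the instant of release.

α ≈ 17.4 rad/s²

About the pivot, I = (1/3)ML² = (1/3)(5.69)(0.808)² = 1.238 kg·m².
The weight acts at the center, a distance L/2 = 0.4040 m from the pivot; τ = Mg(L/2) cos 17° = 21.54 N·m.
α = τ/I = 21.54/1.238 = 17.40 rad/s².
(Equivalently α = (3g/(2L)) cos 17° = 17.40 rad/s².)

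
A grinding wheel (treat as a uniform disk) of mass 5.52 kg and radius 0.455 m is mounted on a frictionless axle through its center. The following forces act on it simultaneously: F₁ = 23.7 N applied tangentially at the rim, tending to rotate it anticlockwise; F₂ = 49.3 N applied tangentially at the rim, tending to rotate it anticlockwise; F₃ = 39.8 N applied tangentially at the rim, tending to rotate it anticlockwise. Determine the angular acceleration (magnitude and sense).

α ≈ 89.8 rad/s², anticlockwise

I = ½MR² = (1/2)(5.52)(0.455)² = 0.5714 kg·m².
Taking anticlockwise as positive: τ₁ = +(23.7)(0.455) = +10.78 N·m; τ₂ = +(49.3)(0.455) = +22.43 N·m; τ₃ = +(39.8)(0.455) = +18.11 N·m.
Net torque τ = 51.32 N·m.
α = τ/I = 51.32/0.5714 = 89.82 rad/s².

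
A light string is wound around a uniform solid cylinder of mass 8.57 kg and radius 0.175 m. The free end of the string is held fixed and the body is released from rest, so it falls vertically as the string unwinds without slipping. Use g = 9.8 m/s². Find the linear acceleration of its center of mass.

a ≈ 6.53 m/s²

Translation: Mg − T = Ma. Rotation about the center: TR = Iα with I = ½MR².
With a = αR: T = (I/R²)a = (1/2)M a, so Mg = (1 + 0.5000)Ma.
a = g/(1 + 0.5000) = 9.8/1.500 = 6.533 m/s².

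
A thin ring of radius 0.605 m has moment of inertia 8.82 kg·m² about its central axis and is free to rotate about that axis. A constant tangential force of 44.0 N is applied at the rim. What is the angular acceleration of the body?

τ = F R = (44.0)(0.605) = 26.62 N·m.
From τ = Iα: α = 26.62/8.820 = 3.018 rad/s².

α ≈ 3.02 rad/s²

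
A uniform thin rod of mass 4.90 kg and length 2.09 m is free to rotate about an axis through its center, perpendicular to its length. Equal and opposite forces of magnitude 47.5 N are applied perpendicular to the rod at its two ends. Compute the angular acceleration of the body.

α ≈ 55.7 rad/s²

I = (1/12)ML² = (1/12)(4.90)(2.09)² = 1.784 kg·m².
The couple gives τ = F·(L/2) + F·(L/2) = F L = (47.5)(2.09) = 99.27 N·m.
From τ = Iα: α = 99.27/1.784 = 55.66 rad/s².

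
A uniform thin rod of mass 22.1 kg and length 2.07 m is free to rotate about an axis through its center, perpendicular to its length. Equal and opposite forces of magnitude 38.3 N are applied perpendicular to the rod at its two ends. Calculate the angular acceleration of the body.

I = (1/12)ML² = (1/12)(22.1)(2.07)² = 7.891 kg·m².
The couple gives τ = F·(L/2) + F·(L/2) = F L = (38.3)(2.07) = 79.28 N·m.
Newton's second law for rotation, τ = Iα, gives α = τ/I = 79.28/7.891 = 10.05 rad/s².

α ≈ 10.0 rad/s²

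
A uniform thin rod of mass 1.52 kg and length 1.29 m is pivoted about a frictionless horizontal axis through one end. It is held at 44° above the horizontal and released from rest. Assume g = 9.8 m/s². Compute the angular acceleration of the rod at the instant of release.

About the pivot, I = (1/3)ML² = (1/3)(1.52)(1.29)² = 0.8431 kg·m².
The weight acts at the center, a distance L/2 = 0.6450 m from the pivot; τ = Mg(L/2) cos 44° = 6.911 N·m.
α = τ/I = 6.911/0.8431 = 8.197 rad/s².

α ≈ 8.20 rad/s²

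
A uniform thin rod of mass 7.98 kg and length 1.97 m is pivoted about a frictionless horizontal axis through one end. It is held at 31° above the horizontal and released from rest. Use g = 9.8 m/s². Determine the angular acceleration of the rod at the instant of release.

α ≈ 6.40 rad/s²

About the pivot, I = (1/3)ML² = (1/3)(7.98)(1.97)² = 10.32 kg·m².
The weight acts at the center, a distance L/2 = 0.9850 m from the pivot; τ = Mg(L/2) cos 31° = 66.03 N·m.
α = τ/I = 66.03/10.32 = 6.396 rad/s².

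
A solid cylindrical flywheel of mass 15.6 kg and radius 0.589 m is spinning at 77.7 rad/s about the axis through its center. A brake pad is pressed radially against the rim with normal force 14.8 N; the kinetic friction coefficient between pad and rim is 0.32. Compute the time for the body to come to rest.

I = ½MR² = (1/2)(15.6)(0.589)² = 2.706 kg·m².
Friction force f = μN = (0.32)(14.8) = 4.736 N at the rim; torque magnitude τ = fR = 2.790 N·m, opposing ω.
|α| = τ/I = 2.790/2.706 = 1.031 rad/s² (deceleration).
0 = ω₀ − |α|t ⇒ t = ω₀/|α| = 77.7/1.031 = 75.37 s.

t ≈ 75.4 s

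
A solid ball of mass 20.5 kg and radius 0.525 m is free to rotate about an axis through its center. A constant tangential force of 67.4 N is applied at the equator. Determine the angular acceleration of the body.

I = (2/5)MR² = (2/5)(20.5)(0.525)² = 2.260 kg·m².
τ = F R = (67.4)(0.525) = 35.39 N·m.
From τ = Iα: α = 35.39/2.260 = 15.66 rad/s².

α ≈ 15.7 rad/s²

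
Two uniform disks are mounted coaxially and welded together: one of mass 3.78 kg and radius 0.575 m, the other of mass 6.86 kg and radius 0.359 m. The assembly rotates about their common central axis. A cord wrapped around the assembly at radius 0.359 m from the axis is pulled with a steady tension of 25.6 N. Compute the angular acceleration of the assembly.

I = ½M₁R₁² + ½M₂R₂² = ½(3.78)(0.575)² + ½(6.86)(0.359)² = 1.067 kg·m².
τ = F r = (25.6)(0.359) = 9.190 N·m.
α = τ/I = 9.190/1.067 = 8.614 rad/s².

α ≈ 8.61 rad/s²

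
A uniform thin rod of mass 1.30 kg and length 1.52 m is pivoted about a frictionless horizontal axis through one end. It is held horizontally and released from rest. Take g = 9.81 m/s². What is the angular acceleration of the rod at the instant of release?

About the pivot, I = (1/3)ML² = (1/3)(1.30)(1.52)² = 1.001 kg·m².
The weight acts at the center, a distance L/2 = 0.7600 m from the pivot; τ = Mg(L/2) = 9.692 N·m.
α = τ/I = 9.692/1.001 = 9.681 rad/s².
(Equivalently α = (3g/(2L)) = 9.681 rad/s².)

α ≈ 9.68 rad/s²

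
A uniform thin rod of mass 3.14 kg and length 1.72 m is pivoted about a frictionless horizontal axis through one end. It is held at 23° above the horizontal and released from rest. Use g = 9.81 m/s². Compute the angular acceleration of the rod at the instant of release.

α ≈ 7.88 rad/s²

About the pivot, I = (1/3)ML² = (1/3)(3.14)(1.72)² = 3.096 kg·m².
The weight acts at the center, a distance L/2 = 0.8600 m from the pivot; τ = Mg(L/2) cos 23° = 24.39 N·m.
α = τ/I = 24.39/3.096 = 7.875 rad/s².
(Equivalently α = (3g/(2L)) cos 23° = 7.875 rad/s².)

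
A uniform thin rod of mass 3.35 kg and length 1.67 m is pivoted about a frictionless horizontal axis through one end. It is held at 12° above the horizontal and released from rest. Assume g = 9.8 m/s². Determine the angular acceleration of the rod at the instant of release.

About the pivot, I = (1/3)ML² = (1/3)(3.35)(1.67)² = 3.114 kg·m².
The weight acts at the center, a distance L/2 = 0.8350 m from the pivot; τ = Mg(L/2) cos 12° = 26.81 N·m.
α = τ/I = 26.81/3.114 = 8.610 rad/s².
(Equivalently α = (3g/(2L)) cos 12° = 8.610 rad/s².)

α ≈ 8.61 rad/s²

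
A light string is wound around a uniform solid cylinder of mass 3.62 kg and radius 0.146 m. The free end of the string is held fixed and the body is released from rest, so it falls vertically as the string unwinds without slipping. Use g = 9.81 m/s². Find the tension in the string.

Translation: Mg − T = Ma. Rotation about the center: TR = Iα with I = ½MR².
With a = αR: T = (I/R²)a = (1/2)M a, so Mg = (1 + 0.5000)Ma.
a = g/(1 + 0.5000) = 9.81/1.500 = 6.540 m/s².
T = 0.5000·M·a = (0.5000)(3.62)(6.540) = 11.84 N.

T ≈ 11.8 N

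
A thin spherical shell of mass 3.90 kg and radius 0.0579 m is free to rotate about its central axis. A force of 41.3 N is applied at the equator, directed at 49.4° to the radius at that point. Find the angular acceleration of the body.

α ≈ 208 rad/s²

I = (2/3)MR² = (2/3)(3.90)(0.0579)² = 0.008716 kg·m².
Only the tangential component produces torque: τ = F R sinθ = (41.3)(0.0579) sin 49.4° = 1.816 N·m.
Newton's second law for rotation, τ = Iα, gives α = τ/I = 1.816/0.008716 = 208.3 rad/s².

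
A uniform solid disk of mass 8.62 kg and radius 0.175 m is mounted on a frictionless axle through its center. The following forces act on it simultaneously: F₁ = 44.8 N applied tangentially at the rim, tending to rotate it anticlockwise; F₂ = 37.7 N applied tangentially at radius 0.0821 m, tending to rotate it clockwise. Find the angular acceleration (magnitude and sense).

I = ½MR² = (1/2)(8.62)(0.175)² = 0.1320 kg·m².
Taking anticlockwise as positive: τ₁ = +(44.8)(0.175) = +7.840 N·m; τ₂ = −(37.7)(0.0821) = −3.095 N·m.
Net torque τ = 4.745 N·m.
α = τ/I = 4.745/0.1320 = 35.95 rad/s².

α ≈ 35.9 rad/s², anticlockwise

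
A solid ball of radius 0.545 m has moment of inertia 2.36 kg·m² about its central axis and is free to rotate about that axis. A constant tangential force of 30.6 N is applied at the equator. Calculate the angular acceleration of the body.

τ = F R = (30.6)(0.545) = 16.68 N·m.
Newton's second law for rotation, τ = Iα, gives α = τ/I = 16.68/2.360 = 7.067 rad/s².

α ≈ 7.07 rad/s²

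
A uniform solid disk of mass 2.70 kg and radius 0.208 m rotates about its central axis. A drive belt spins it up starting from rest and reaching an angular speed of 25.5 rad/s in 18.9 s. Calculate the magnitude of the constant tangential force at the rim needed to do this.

I = ½MR² = (1/2)(2.70)(0.208)² = 0.05841 kg·m².
α = Δω/Δt = (25.5 − 0)/18.9 = 1.349 rad/s².
The required torque is τ = Iα = (0.05841)(1.349) = 0.07880 N·m.
A tangential force at the rim gives τ = FR, so F = τ/R = 0.07880/0.208 = 0.3789 N.

F ≈ 0.379 N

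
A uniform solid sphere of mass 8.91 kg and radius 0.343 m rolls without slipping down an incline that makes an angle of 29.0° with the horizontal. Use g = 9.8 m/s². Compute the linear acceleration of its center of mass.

a ≈ 3.39 m/s²

Translation along the incline: Mg sinθ − f = Ma.
Rotation about the center: fR = Iα with I = (2/5)MR². No-slip gives a = αR, so f = (I/R²)a = (2/5)M a.
Substituting: Mg sinθ = (1 + 0.4000)Ma, so a = g sinθ/(1 + 0.4000) = (9.8) sin 29.0° / 1.400 = 3.394 m/s².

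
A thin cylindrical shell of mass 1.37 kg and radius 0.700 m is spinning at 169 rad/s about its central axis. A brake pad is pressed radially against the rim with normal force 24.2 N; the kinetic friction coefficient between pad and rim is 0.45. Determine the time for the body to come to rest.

t ≈ 14.9 s

I = MR² = (1.37)(0.700)² = 0.6713 kg·m².
Friction force f = μN = (0.45)(24.2) = 10.89 N at the rim; torque magnitude τ = fR = 7.623 N·m, opposing ω.
|α| = τ/I = 7.623/0.6713 = 11.36 rad/s² (deceleration).
0 = ω₀ − |α|t ⇒ t = ω₀/|α| = 169/11.36 = 14.88 s.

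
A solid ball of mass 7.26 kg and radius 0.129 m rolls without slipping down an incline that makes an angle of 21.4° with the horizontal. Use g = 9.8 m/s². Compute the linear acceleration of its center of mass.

Translation along the incline: Mg sinθ − f = Ma.
Rotation about the center: fR = Iα with I = (2/5)MR². No-slip gives a = αR, so f = (I/R²)a = (2/5)M a.
Substituting: Mg sinθ = (1 + 0.4000)Ma, so a = g sinθ/(1 + 0.4000) = (9.8) sin 21.4° / 1.400 = 2.554 m/s².

a ≈ 2.55 m/s²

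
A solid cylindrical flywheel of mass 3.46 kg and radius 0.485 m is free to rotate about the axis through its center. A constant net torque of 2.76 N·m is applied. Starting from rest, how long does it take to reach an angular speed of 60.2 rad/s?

I = ½MR² = (1/2)(3.46)(0.485)² = 0.4069 kg·m².
α = τ/I = 2.76/0.4069 = 6.782 rad/s².
ω = αt ⇒ t = ω/α = 60.2/6.782 = 8.876 s.

t ≈ 8.88 s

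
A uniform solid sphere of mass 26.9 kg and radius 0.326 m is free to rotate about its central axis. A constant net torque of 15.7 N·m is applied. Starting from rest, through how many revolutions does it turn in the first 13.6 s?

I = (2/5)MR² = (2/5)(26.9)(0.326)² = 1.144 kg·m².
α = τ/I = 15.7/1.144 = 13.73 rad/s².
θ = ½αt² = ½(13.73)(13.6)² = 1270 rad.
Revolutions = θ/(2π) = 202.1.

≈ 202 revolutions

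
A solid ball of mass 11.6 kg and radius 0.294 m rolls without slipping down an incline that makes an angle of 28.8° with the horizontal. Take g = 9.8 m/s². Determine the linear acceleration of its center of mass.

a ≈ 3.37 m/s²

Translation along the incline: Mg sinθ − f = Ma.
Rotation about the center: fR = Iα with I = (2/5)MR². No-slip gives a = αR, so f = (I/R²)a = (2/5)M a.
Substituting: Mg sinθ = (1 + 0.4000)Ma, so a = g sinθ/(1 + 0.4000) = (9.8) sin 28.8° / 1.400 = 3.372 m/s².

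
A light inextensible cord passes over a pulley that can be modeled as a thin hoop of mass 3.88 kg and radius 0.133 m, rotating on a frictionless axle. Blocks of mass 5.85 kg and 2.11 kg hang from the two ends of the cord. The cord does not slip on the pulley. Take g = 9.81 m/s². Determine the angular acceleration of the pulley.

I = MR² = (3.88)(0.133)² = 0.06863 kg·m².
Heavier block: m₁g − T₁ = m₁a. Lighter block: T₂ − m₂g = m₂a.
Pulley: (T₁ − T₂)R = Iα = I(a/R), so T₁ − T₂ = (I/R²)a = 1·M_p a = 3.880·a.
Adding the three: (m₁ − m₂)g = (m₁ + m₂ + 3.880)a, so a = (5.85 − 2.11)(9.81)/(5.85 + 2.11 + 3.880) = 3.099 m/s².
α = a/R = 3.099/0.133 = 23.30 rad/s².

α ≈ 23.3 rad/s²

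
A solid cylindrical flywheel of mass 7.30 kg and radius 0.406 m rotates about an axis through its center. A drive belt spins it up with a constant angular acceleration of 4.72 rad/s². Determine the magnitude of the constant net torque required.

τ ≈ 2.84 N·m

I = ½MR² = (1/2)(7.30)(0.406)² = 0.6017 kg·m².
τ = Iα = (0.6017)(4.720) = 2.840 N·m.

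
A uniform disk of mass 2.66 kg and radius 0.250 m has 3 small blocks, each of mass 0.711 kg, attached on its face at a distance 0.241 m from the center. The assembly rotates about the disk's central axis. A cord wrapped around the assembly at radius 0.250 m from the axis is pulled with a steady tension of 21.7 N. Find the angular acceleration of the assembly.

I_disk = ½MR² = ½(2.66)(0.250)² = 0.08313 kg·m².
I_blocks = 3·m·r² = 3(0.711)(0.241)² = 0.1239 kg·m².
Total I = 0.2070 kg·m².
τ = F r = (21.7)(0.250) = 5.425 N·m.
α = τ/I = 5.425/0.2070 = 26.21 rad/s².

α ≈ 26.2 rad/s²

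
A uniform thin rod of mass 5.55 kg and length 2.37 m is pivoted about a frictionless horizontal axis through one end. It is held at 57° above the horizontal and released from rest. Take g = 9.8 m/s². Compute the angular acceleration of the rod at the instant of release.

About the pivot, I = (1/3)ML² = (1/3)(5.55)(2.37)² = 10.39 kg·m².
The weight acts at the center, a distance L/2 = 1.185 m from the pivot; τ = Mg(L/2) cos 57° = 35.10 N·m.
α = τ/I = 35.10/10.39 = 3.378 rad/s².

α ≈ 3.38 rad/s²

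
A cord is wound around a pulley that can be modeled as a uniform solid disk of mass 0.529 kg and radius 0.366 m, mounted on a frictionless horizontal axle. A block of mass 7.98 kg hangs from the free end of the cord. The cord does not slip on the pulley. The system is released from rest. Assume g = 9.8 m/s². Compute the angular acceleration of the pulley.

α ≈ 25.9 rad/s²

I = ½MR² = (1/2)(0.529)(0.366)² = 0.03543 kg·m².
Block: mg − T = ma. Pulley: TR = Iα. No-slip: a = αR, so T = (I/R²)a = 0.2645·a.
Then mg = (m + 0.2645)a, so a = (7.98)(9.8)/(7.98 + 0.2645) = 9.486 m/s².
α = a/R = 9.486/0.366 = 25.92 rad/s².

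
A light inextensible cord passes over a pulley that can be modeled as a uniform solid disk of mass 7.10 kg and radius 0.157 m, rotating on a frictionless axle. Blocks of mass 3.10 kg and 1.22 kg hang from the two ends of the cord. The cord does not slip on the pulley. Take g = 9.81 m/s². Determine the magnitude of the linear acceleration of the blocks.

a ≈ 2.34 m/s²

I = ½MR² = (1/2)(7.10)(0.157)² = 0.08750 kg·m².
Heavier block: m₁g − T₁ = m₁a. Lighter block: T₂ − m₂g = m₂a.
Pulley: (T₁ − T₂)R = Iα = I(a/R), so T₁ − T₂ = (I/R²)a = (1/2)M_p a = 3.550·a.
Adding the three: (m₁ − m₂)g = (m₁ + m₂ + 3.550)a, so a = (3.10 − 1.22)(9.81)/(3.10 + 1.22 + 3.550) = 2.343 m/s².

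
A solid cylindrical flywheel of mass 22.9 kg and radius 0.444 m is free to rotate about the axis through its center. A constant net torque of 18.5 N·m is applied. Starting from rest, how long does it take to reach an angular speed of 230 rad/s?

t ≈ 28.1 s

I = ½MR² = (1/2)(22.9)(0.444)² = 2.257 kg·m².
α = τ/I = 18.5/2.257 = 8.196 rad/s².
ω = αt ⇒ t = ω/α = 230/8.196 = 28.06 s.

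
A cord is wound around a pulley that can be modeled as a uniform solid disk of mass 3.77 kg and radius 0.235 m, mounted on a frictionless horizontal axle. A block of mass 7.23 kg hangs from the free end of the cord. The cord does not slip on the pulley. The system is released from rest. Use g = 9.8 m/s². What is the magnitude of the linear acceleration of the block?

a ≈ 7.77 m/s²

I = ½MR² = (1/2)(3.77)(0.235)² = 0.1041 kg·m².
Block: mg − T = ma. Pulley: TR = Iα. No-slip: a = αR, so T = (I/R²)a = 1.885·a.
Then mg = (m + 1.885)a, so a = (7.23)(9.8)/(7.23 + 1.885) = 7.773 m/s².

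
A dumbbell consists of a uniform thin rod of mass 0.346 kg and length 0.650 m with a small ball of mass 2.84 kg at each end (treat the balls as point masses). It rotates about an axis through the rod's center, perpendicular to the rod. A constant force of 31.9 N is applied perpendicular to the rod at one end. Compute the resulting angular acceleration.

α ≈ 16.9 rad/s²

I_rod = (1/12)ML² = (1/12)(0.346)(0.650)² = 0.01218 kg·m².
I_balls = 2·m·(L/2)² = 2(2.84)(0.3250)² = 0.5999 kg·m².
Total I = 0.6121 kg·m².
τ = F·(L/2) = (31.9)(0.325) = 10.37 N·m.
α = τ/I = 10.37/0.6121 = 16.94 rad/s².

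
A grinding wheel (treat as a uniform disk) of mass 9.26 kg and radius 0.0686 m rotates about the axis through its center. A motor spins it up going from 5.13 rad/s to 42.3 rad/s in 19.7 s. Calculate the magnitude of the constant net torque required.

I = ½MR² = (1/2)(9.26)(0.0686)² = 0.02179 kg·m².
α = Δω/Δt = (42.3 − 5.13)/19.7 = 1.887 rad/s².
τ = Iα = (0.02179)(1.887) = 0.04111 N·m.

τ ≈ 0.0411 N·m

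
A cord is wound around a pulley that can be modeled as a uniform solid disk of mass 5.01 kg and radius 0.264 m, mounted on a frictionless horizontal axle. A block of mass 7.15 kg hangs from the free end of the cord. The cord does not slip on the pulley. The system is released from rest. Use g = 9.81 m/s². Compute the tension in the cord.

I = ½MR² = (1/2)(5.01)(0.264)² = 0.1746 kg·m².
Block: mg − T = ma. Pulley: TR = Iα. No-slip: a = αR, so T = (I/R²)a = 2.505·a.
Then mg = (m + 2.505)a, so a = (7.15)(9.81)/(7.15 + 2.505) = 7.265 m/s².
T = 2.505·a = 18.20 N.

T ≈ 18.2 N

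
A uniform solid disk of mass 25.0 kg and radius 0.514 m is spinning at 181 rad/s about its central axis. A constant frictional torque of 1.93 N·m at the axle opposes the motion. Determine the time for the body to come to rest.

I = ½MR² = (1/2)(25.0)(0.514)² = 3.302 kg·m².
The net torque has magnitude 1.93 N·m, opposing ω.
|α| = τ/I = 1.930/3.302 = 0.5844 rad/s² (deceleration).
0 = ω₀ − |α|t ⇒ t = ω₀/|α| = 181/0.5844 = 309.7 s.

t ≈ 310 s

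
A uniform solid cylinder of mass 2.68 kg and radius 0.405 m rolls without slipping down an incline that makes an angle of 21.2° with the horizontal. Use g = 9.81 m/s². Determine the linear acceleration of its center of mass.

Translation along the incline: Mg sinθ − f = Ma.
Rotation about the center: fR = Iα with I = ½MR². No-slip gives a = αR, so f = (I/R²)a = (1/2)M a.
Substituting: Mg sinθ = (1 + 0.5000)Ma, so a = g sinθ/(1 + 0.5000) = (9.81) sin 21.2° / 1.500 = 2.365 m/s².

a ≈ 2.37 m/s²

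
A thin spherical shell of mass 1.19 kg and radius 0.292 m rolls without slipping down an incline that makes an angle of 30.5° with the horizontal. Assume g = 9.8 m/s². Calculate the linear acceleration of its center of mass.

Translation along the incline: Mg sinθ − f = Ma.
Rotation about the center: fR = Iα with I = (2/3)MR². No-slip gives a = αR, so f = (I/R²)a = (2/3)M a.
Substituting: Mg sinθ = (1 + 0.6667)Ma, so a = g sinθ/(1 + 0.6667) = (9.8) sin 30.5° / 1.667 = 2.984 m/s².

a ≈ 2.98 m/s²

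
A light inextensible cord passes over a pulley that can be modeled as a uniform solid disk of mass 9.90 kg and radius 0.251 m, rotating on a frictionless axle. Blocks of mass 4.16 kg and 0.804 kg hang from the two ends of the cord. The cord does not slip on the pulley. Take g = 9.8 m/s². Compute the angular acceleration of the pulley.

α ≈ 13.2 rad/s²

I = ½MR² = (1/2)(9.90)(0.251)² = 0.3119 kg·m².
Heavier block: m₁g − T₁ = m₁a. Lighter block: T₂ − m₂g = m₂a.
Pulley: (T₁ − T₂)R = Iα = I(a/R), so T₁ − T₂ = (I/R²)a = (1/2)M_p a = 4.950·a.
Adding the three: (m₁ − m₂)g = (m₁ + m₂ + 4.950)a, so a = (4.16 − 0.804)(9.8)/(4.16 + 0.804 + 4.950) = 3.317 m/s².
α = a/R = 3.317/0.251 = 13.22 rad/s².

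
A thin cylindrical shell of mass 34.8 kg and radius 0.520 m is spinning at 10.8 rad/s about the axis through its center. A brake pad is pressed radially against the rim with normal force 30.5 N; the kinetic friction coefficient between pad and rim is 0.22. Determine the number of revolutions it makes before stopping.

≈ 25.0 revolutions

I = MR² = (34.8)(0.520)² = 9.410 kg·m².
Friction force f = μN = (0.22)(30.5) = 6.710 N at the rim; torque magnitude τ = fR = 3.489 N·m, opposing ω.
|α| = τ/I = 3.489/9.410 = 0.3708 rad/s² (deceleration).
ω² = ω₀² − 2|α|θ with ω = 0 ⇒ θ = ω₀²/(2|α|) = 157.3 rad = 25.03 rev.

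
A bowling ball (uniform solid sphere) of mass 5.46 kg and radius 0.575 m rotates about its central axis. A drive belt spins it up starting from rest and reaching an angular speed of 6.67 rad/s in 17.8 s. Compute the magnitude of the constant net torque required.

I = (2/5)MR² = (2/5)(5.46)(0.575)² = 0.7221 kg·m².
α = Δω/Δt = (6.67 − 0)/17.8 = 0.3747 rad/s².
τ = Iα = (0.7221)(0.3747) = 0.2706 N·m.

τ ≈ 0.271 N·m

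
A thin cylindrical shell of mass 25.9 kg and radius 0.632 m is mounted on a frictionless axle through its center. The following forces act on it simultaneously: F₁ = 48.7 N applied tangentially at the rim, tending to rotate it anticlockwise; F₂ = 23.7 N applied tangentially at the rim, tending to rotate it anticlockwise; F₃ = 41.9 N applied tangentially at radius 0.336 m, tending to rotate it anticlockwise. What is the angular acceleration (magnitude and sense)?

I = MR² = (25.9)(0.632)² = 10.35 kg·m².
Taking anticlockwise as positive: τ₁ = +(48.7)(0.632) = +30.78 N·m; τ₂ = +(23.7)(0.632) = +14.98 N·m; τ₃ = +(41.9)(0.336) = +14.08 N·m.
Net torque τ = 59.84 N·m.
α = τ/I = 59.84/10.35 = 5.784 rad/s².

α ≈ 5.78 rad/s², anticlockwise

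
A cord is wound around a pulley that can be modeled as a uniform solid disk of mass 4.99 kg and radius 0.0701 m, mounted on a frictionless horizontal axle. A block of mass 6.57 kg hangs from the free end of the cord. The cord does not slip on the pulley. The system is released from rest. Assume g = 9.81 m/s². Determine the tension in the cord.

I = ½MR² = (1/2)(4.99)(0.0701)² = 0.01226 kg·m².
Block: mg − T = ma. Pulley: TR = Iα. No-slip: a = αR, so T = (I/R²)a = 2.495·a.
Then mg = (m + 2.495)a, so a = (6.57)(9.81)/(6.57 + 2.495) = 7.110 m/s².
T = 2.495·a = 17.74 N.

T ≈ 17.7 N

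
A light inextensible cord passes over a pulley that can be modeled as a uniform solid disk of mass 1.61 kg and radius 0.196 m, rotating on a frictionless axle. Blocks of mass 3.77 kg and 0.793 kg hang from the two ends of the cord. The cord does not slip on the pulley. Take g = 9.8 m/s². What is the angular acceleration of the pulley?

α ≈ 27.7 rad/s²

I = ½MR² = (1/2)(1.61)(0.196)² = 0.03092 kg·m².
Heavier block: m₁g − T₁ = m₁a. Lighter block: T₂ − m₂g = m₂a.
Pulley: (T₁ − T₂)R = Iα = I(a/R), so T₁ − T₂ = (I/R²)a = (1/2)M_p a = 0.8050·a.
Adding the three: (m₁ − m₂)g = (m₁ + m₂ + 0.8050)a, so a = (3.77 − 0.793)(9.8)/(3.77 + 0.793 + 0.8050) = 5.435 m/s².
α = a/R = 5.435/0.196 = 27.73 rad/s².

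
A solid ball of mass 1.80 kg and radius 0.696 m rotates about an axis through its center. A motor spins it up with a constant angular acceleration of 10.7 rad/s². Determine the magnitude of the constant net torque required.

τ ≈ 3.73 N·m

I = (2/5)MR² = (2/5)(1.80)(0.696)² = 0.3488 kg·m².
τ = Iα = (0.3488)(10.70) = 3.732 N·m.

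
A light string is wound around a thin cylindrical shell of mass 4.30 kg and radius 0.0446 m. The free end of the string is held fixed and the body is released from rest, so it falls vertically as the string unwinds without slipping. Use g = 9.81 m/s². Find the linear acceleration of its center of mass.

Translation: Mg − T = Ma. Rotation about the center: TR = Iα with I = MR².
With a = αR: T = (I/R²)a = M a, so Mg = (1 + 1.000)Ma.
a = g/(1 + 1.000) = 9.81/2.000 = 4.905 m/s².

a ≈ 4.91 m/s²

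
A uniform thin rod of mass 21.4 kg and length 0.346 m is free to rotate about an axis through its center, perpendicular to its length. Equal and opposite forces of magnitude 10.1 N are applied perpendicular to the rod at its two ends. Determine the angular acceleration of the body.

α ≈ 16.4 rad/s²

I = (1/12)ML² = (1/12)(21.4)(0.346)² = 0.2135 kg·m².
The couple gives τ = F·(L/2) + F·(L/2) = F L = (10.1)(0.346) = 3.495 N·m.
From τ = Iα: α = 3.495/0.2135 = 16.37 rad/s².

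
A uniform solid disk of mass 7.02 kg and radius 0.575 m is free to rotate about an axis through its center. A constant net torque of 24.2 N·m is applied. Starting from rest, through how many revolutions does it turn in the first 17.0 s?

I = ½MR² = (1/2)(7.02)(0.575)² = 1.160 kg·m².
α = τ/I = 24.2/1.160 = 20.85 rad/s².
θ = ½αt² = ½(20.85)(17.0)² = 3013 rad.
Revolutions = θ/(2π) = 479.6.

≈ 480 revolutions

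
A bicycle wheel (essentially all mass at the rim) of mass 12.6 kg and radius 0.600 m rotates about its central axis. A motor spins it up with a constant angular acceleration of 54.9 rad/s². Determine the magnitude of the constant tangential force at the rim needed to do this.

F ≈ 415 N

I = MR² = (12.6)(0.600)² = 4.536 kg·m².
The required torque is τ = Iα = (4.536)(54.90) = 249.0 N·m.
A tangential force at the rim gives τ = FR, so F = τ/R = 249.0/0.600 = 415.0 N.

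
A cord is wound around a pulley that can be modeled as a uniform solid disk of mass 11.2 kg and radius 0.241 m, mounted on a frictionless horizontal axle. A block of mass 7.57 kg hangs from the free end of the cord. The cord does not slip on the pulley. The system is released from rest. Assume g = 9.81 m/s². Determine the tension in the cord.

T ≈ 31.6 N

I = ½MR² = (1/2)(11.2)(0.241)² = 0.3253 kg·m².
Block: mg − T = ma. Pulley: TR = Iα. No-slip: a = αR, so T = (I/R²)a = 5.600·a.
Then mg = (m + 5.600)a, so a = (7.57)(9.81)/(7.57 + 5.600) = 5.639 m/s².
T = 5.600·a = 31.58 N.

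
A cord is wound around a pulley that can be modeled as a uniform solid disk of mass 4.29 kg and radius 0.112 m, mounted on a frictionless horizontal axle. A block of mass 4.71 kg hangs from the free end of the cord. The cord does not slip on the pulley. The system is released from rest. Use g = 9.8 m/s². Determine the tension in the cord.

T ≈ 14.4 N

I = ½MR² = (1/2)(4.29)(0.112)² = 0.02691 kg·m².
Block: mg − T = ma. Pulley: TR = Iα. No-slip: a = αR, so T = (I/R²)a = 2.145·a.
Then mg = (m + 2.145)a, so a = (4.71)(9.8)/(4.71 + 2.145) = 6.733 m/s².
T = 2.145·a = 14.44 N.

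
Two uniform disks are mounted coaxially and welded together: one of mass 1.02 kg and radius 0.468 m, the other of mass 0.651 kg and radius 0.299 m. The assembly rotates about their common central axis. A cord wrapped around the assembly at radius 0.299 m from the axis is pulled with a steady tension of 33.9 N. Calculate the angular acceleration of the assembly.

α ≈ 72.0 rad/s²

I = ½M₁R₁² + ½M₂R₂² = ½(1.02)(0.468)² + ½(0.651)(0.299)² = 0.1408 kg·m².
τ = F r = (33.9)(0.299) = 10.14 N·m.
α = τ/I = 10.14/0.1408 = 71.99 rad/s².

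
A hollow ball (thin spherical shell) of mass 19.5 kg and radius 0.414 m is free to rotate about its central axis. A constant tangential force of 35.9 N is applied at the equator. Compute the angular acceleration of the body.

I = (2/3)MR² = (2/3)(19.5)(0.414)² = 2.228 kg·m².
τ = F R = (35.9)(0.414) = 14.86 N·m.
From τ = Iα: α = 14.86/2.228 = 6.670 rad/s².

α ≈ 6.67 rad/s²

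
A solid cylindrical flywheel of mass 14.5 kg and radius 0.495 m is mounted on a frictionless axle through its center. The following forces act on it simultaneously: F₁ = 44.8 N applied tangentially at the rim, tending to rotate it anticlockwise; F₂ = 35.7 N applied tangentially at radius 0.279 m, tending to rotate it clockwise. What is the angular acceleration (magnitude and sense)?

I = ½MR² = (1/2)(14.5)(0.495)² = 1.776 kg·m².
Taking anticlockwise as positive: τ₁ = +(44.8)(0.495) = +22.18 N·m; τ₂ = −(35.7)(0.279) = −9.960 N·m.
Net torque τ = 12.22 N·m.
α = τ/I = 12.22/1.776 = 6.877 rad/s².

α ≈ 6.88 rad/s², anticlockwise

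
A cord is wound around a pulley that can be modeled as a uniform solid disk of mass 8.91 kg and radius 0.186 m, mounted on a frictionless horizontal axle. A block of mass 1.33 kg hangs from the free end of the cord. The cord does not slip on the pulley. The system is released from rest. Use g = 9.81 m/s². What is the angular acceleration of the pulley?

I = ½MR² = (1/2)(8.91)(0.186)² = 0.1541 kg·m².
Block: mg − T = ma. Pulley: TR = Iα. No-slip: a = αR, so T = (I/R²)a = 4.455·a.
Then mg = (m + 4.455)a, so a = (1.33)(9.81)/(1.33 + 4.455) = 2.255 m/s².
α = a/R = 2.255/0.186 = 12.13 rad/s².

α ≈ 12.1 rad/s²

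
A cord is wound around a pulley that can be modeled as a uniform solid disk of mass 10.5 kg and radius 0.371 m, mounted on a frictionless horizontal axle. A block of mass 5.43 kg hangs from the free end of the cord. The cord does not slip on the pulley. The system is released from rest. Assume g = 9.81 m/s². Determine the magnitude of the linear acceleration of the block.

a ≈ 4.99 m/s²

I = ½MR² = (1/2)(10.5)(0.371)² = 0.7226 kg·m².
Block: mg − T = ma. Pulley: TR = Iα. No-slip: a = αR, so T = (I/R²)a = 5.250·a.
Then mg = (m + 5.250)a, so a = (5.43)(9.81)/(5.43 + 5.250) = 4.988 m/s².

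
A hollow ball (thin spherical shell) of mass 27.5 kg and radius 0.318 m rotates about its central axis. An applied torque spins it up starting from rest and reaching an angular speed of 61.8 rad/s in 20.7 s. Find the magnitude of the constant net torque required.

τ ≈ 5.53 N·m

I = (2/3)MR² = (2/3)(27.5)(0.318)² = 1.854 kg·m².
α = Δω/Δt = (61.8 − 0)/20.7 = 2.986 rad/s².
τ = Iα = (1.854)(2.986) = 5.535 N·m.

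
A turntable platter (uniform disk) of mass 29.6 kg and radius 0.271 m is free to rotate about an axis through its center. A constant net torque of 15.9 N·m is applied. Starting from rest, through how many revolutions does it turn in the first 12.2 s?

≈ 173 revolutions

I = ½MR² = (1/2)(29.6)(0.271)² = 1.087 kg·m².
α = τ/I = 15.9/1.087 = 14.63 rad/s².
θ = ½αt² = ½(14.63)(12.2)² = 1089 rad.
Revolutions = θ/(2π) = 173.3.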